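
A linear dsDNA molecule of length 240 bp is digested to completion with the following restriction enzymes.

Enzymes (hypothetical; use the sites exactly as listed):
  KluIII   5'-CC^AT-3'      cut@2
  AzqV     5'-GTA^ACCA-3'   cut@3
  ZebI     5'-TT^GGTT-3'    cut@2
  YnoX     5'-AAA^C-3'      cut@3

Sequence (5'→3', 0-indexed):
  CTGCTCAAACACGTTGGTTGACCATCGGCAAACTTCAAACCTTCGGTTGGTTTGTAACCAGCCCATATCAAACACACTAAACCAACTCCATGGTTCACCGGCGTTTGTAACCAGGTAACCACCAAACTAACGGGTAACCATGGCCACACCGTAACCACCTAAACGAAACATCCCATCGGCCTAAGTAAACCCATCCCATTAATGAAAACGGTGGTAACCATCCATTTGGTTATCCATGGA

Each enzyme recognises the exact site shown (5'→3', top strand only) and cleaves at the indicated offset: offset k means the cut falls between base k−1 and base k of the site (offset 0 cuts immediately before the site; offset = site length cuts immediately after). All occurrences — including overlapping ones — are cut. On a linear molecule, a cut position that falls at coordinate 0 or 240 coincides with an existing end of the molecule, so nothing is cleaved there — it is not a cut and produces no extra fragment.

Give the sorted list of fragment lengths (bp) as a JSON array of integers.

Scan for sites:
  KluIII (CCAT, off=2): starts [21, 62, 87, 137, 172, 190, 195, 217, 221, 233] → cuts [23, 64, 89, 139, 174, 192, 197, 219, 223, 235]
  AzqV (GTAACCA, off=3): starts [53, 106, 114, 133, 150, 213] → cuts [56, 109, 117, 136, 153, 216]
  ZebI (TTGGTT, off=2): starts [13, 46, 225] → cuts [15, 48, 227]
  YnoX (AAAC, off=3): starts [6, 29, 36, 69, 78, 123, 160, 165, 186, 205] → cuts [9, 32, 39, 72, 81, 126, 163, 168, 189, 208]

Pooled cuts: [9, 15, 23, 32, 39, 48, 56, 64, 72, 81, 89, 109, 117, 126, 136, 139, 153, 163, 168, 174, 189, 192, 197, 208, 216, 219, 223, 227, 235]

Fragments:
  [0,9): 9 bp
  [9,15): 6 bp
  [15,23): 8 bp
  [23,32): 9 bp
  [32,39): 7 bp
  [39,48): 9 bp
  [48,56): 8 bp
  [56,64): 8 bp
  [64,72): 8 bp
  [72,81): 9 bp
  [81,89): 8 bp
  [89,109): 20 bp
  [109,117): 8 bp
  [117,126): 9 bp
  [126,136): 10 bp
  [136,139): 3 bp
  [139,153): 14 bp
  [153,163): 10 bp
  [163,168): 5 bp
  [168,174): 6 bp
  [174,189): 15 bp
  [189,192): 3 bp
  [192,197): 5 bp
  [197,208): 11 bp
  [208,216): 8 bp
  [216,219): 3 bp
  [219,223): 4 bp
  [223,227): 4 bp
  [227,235): 8 bp
  [235,240): 5 bp

[3,3,3,4,4,5,5,5,6,6,7,8,8,8,8,8,8,8,8,9,9,9,9,9,10,10,11,14,15,20]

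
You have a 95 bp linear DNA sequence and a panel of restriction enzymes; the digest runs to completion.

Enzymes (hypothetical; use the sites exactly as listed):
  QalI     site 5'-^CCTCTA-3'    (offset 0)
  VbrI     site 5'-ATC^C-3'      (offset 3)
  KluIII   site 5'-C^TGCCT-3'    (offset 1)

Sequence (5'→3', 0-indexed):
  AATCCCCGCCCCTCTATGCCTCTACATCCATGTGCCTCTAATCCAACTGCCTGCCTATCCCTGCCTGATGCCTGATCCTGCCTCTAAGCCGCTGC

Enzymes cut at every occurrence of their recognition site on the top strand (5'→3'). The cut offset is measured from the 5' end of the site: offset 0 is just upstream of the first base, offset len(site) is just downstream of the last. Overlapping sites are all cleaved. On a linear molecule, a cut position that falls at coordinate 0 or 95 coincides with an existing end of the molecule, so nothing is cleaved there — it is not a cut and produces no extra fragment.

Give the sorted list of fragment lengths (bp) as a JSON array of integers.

Site scan:
  QalI CCTCTA/0: at [10, 18, 34, 80] ⇒ [10, 18, 34, 80]
  VbrI ATCC/3: at [1, 25, 40, 56, 74] ⇒ [4, 28, 43, 59, 77]
  KluIII CTGCCT/1: at [46, 50, 60, 77] ⇒ [47, 51, 61, 78]

Pooled cuts: [4, 10, 18, 28, 34, 43, 47, 51, 59, 61, 77, 78, 80]

Fragments:
  [0,4): 4 bp
  [4,10): 6 bp
  [10,18): 8 bp
  [18,28): 10 bp
  [28,34): 6 bp
  [34,43): 9 bp
  [43,47): 4 bp
  [47,51): 4 bp
  [51,59): 8 bp
  [59,61): 2 bp
  [61,77): 16 bp
  [77,78): 1 bp
  [78,80): 2 bp
  [80,95): 15 bp

[1,2,2,4,4,4,6,6,8,8,9,10,15,16]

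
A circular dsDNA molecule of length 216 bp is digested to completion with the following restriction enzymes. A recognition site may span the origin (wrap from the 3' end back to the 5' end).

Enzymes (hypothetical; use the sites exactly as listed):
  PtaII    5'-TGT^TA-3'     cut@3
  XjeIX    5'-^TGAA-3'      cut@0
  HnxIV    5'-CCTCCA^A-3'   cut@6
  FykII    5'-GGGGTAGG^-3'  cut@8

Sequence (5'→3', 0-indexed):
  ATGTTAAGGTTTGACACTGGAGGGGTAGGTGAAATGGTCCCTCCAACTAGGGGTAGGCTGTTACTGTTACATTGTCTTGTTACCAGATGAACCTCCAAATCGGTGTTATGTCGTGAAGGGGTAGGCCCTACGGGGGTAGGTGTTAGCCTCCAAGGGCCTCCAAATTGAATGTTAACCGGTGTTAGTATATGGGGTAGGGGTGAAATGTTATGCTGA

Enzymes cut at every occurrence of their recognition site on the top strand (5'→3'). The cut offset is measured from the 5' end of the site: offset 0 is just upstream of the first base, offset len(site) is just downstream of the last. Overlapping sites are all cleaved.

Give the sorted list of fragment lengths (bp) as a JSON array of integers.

Site scan:
  PtaII (TGTTA, off=3): starts [1, 58, 64, 77, 103, 140, 169, 179, 205] → cuts [4, 61, 67, 80, 106, 143, 172, 182, 208]
  XjeIX (TGAA, off=0): starts [29, 87, 113, 165, 200, 213] → cuts [29, 87, 113, 165, 200, 213]
  HnxIV (CCTCCAA, off=6): starts [39, 91, 146, 156] → cuts [45, 97, 152, 162]
  FykII (GGGGTAGG, off=8): starts [21, 49, 117, 132, 190] → cuts [29, 57, 125, 140, 198]

All cut coordinates (distinct, sorted): [4, 29, 45, 57, 61, 67, 80, 87, 97, 106, 113, 125, 140, 143, 152, 162, 165, 172, 182, 198, 200, 208, 213]

Fragments:
  4→29: 25 bp
  29→45: 16 bp
  45→57: 12 bp
  57→61: 4 bp
  61→67: 6 bp
  67→80: 13 bp
  80→87: 7 bp
  87→97: 10 bp
  97→106: 9 bp
  106→113: 7 bp
  113→125: 12 bp
  125→140: 15 bp
  140→143: 3 bp
  143→152: 9 bp
  152→162: 10 bp
  162→165: 3 bp
  165→172: 7 bp
  172→182: 10 bp
  182→198: 16 bp
  198→200: 2 bp
  200→208: 8 bp
  208→213: 5 bp
  213→4 (wrap): 216-213+4 = 7 bp

[2,3,3,4,5,6,7,7,7,7,8,9,9,10,10,10,12,12,13,15,16,16,25]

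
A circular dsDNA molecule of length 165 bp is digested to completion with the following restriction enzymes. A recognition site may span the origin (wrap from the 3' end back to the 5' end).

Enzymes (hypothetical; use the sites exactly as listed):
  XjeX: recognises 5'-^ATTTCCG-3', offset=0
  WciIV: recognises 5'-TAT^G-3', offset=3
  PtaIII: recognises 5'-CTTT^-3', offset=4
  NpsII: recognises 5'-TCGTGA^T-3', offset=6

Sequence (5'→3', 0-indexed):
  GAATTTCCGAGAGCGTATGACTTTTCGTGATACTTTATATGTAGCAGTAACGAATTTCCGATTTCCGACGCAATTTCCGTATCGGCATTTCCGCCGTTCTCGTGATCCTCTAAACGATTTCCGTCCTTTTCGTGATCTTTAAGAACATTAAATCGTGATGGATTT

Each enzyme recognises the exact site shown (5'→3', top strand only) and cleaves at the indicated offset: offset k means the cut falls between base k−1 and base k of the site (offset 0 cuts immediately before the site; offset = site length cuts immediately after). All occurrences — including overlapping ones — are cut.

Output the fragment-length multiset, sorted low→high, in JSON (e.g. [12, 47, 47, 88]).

[4,5,6,6,6,6,7,9,11,12,13,13,14,16,18,19]

Per-enzyme occurrences:
  XjeX (ATTTCCG, off=0): starts [2, 53, 60, 72, 86, 116] → cuts [2, 53, 60, 72, 86, 116]
  WciIV (TATG, off=3): starts [15, 37] → cuts [18, 40]
  PtaIII (CTTT, off=4): starts [20, 32, 125, 136] → cuts [24, 36, 129, 140]
  NpsII (TCGTGAT, off=6): starts [24, 99, 129, 152] → cuts [30, 105, 135, 158]

All cut coordinates (distinct, sorted): [2, 18, 24, 30, 36, 40, 53, 60, 72, 86, 105, 116, 129, 135, 140, 158]

Fragment lengths:
  2→18: 16 bp
  18→24: 6 bp
  24→30: 6 bp
  30→36: 6 bp
  36→40: 4 bp
  40→53: 13 bp
  53→60: 7 bp
  60→72: 12 bp
  72→86: 14 bp
  86→105: 19 bp
  105→116: 11 bp
  116→129: 13 bp
  129→135: 6 bp
  135→140: 5 bp
  140→158: 18 bp
  158→2 (wrap): 165-158+2 = 9 bp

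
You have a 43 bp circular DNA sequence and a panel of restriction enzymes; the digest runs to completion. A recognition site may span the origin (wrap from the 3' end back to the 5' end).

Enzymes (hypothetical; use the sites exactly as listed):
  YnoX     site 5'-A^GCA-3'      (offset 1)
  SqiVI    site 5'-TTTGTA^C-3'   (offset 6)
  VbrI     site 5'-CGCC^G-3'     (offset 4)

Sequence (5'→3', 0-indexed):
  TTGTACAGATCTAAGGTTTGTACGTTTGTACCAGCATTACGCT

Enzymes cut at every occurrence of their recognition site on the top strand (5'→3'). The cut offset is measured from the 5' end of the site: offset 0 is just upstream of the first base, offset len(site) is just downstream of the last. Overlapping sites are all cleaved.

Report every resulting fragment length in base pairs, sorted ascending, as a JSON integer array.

Scan for sites:
  YnoX (AGCA, off=1): starts [32] → cuts [33]
  SqiVI (TTTGTAC, off=6): starts [16, 24, 42] → cuts [5, 22, 30]
  VbrI (CGCCG, off=4): no sites

All cut coordinates (distinct, sorted): [5, 22, 30, 33]

Fragments:
  5→22: 17 bp
  22→30: 8 bp
  30→33: 3 bp
  33→5 (wrap): 43-33+5 = 15 bp

[3,8,15,17]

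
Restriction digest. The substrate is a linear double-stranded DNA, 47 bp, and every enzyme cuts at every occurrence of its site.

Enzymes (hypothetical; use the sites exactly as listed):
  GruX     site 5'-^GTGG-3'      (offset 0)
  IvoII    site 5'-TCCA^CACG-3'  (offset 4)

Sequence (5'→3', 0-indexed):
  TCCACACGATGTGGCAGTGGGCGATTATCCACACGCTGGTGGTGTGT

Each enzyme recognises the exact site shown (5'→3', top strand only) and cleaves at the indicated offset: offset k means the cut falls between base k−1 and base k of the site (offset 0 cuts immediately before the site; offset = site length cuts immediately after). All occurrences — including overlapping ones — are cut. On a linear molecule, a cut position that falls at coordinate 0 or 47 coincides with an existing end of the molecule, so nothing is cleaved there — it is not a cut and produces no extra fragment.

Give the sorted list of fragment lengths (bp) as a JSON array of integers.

[4,6,6,7,9,15]

Scan for sites:
  GruX (GTGG, off=0): starts [10, 16, 38] → cuts [10, 16, 38]
  IvoII (TCCACACG, off=4): starts [0, 27] → cuts [4, 31]

All cut coordinates (distinct, sorted): [4, 10, 16, 31, 38]

Fragments:
  [0,4): 4 bp
  [4,10): 6 bp
  [10,16): 6 bp
  [16,31): 15 bp
  [31,38): 7 bp
  [38,47): 9 bp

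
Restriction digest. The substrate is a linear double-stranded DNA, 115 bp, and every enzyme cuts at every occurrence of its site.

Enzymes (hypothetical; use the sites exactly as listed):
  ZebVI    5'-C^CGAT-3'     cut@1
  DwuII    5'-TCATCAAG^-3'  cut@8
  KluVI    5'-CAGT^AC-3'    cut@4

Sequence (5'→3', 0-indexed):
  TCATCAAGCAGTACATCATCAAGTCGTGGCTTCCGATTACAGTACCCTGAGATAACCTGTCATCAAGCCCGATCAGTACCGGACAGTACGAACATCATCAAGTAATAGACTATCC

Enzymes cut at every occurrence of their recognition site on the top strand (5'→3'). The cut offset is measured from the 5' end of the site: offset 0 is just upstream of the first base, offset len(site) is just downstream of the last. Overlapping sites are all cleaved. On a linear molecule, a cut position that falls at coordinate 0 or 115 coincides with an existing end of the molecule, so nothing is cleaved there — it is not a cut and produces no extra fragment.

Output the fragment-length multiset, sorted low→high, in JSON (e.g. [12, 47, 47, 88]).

[2,4,8,8,10,10,10,11,13,15,24]

Per-enzyme occurrences:
  ZebVI (CCGAT, off=1): starts [32, 68] → cuts [33, 69]
  DwuII (TCATCAAG, off=8): starts [0, 15, 59, 94] → cuts [8, 23, 67, 102]
  KluVI (CAGTAC, off=4): starts [8, 39, 73, 83] → cuts [12, 43, 77, 87]

Pooled cuts: [8, 12, 23, 33, 43, 67, 69, 77, 87, 102]

Fragment lengths:
  [0,8): 8 bp
  [8,12): 4 bp
  [12,23): 11 bp
  [23,33): 10 bp
  [33,43): 10 bp
  [43,67): 24 bp
  [67,69): 2 bp
  [69,77): 8 bp
  [77,87): 10 bp
  [87,102): 15 bp
  [102,115): 13 bp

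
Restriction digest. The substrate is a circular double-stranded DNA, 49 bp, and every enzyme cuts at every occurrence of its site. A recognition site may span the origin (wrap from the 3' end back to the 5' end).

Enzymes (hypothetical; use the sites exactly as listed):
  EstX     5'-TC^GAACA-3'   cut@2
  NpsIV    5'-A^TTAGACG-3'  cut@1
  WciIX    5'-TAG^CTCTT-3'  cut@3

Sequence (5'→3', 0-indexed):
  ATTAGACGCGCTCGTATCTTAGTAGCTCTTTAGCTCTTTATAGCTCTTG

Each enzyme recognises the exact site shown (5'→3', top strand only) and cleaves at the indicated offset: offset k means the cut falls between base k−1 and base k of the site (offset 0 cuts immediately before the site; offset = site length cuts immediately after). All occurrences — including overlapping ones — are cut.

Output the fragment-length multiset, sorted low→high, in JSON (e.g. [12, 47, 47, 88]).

Site scan:
  EstX (TCGAACA, off=2): no sites
  NpsIV ATTAGACG/1: at [0] ⇒ [1]
  WciIX TAGCTCTT/3: at [22, 30, 40] ⇒ [25, 33, 43]

Pooled cuts: [1, 25, 33, 43]

Fragment lengths:
  1→25: 24 bp
  25→33: 8 bp
  33→43: 10 bp
  43→1 (wrap): 49-43+1 = 7 bp

[7,8,10,24]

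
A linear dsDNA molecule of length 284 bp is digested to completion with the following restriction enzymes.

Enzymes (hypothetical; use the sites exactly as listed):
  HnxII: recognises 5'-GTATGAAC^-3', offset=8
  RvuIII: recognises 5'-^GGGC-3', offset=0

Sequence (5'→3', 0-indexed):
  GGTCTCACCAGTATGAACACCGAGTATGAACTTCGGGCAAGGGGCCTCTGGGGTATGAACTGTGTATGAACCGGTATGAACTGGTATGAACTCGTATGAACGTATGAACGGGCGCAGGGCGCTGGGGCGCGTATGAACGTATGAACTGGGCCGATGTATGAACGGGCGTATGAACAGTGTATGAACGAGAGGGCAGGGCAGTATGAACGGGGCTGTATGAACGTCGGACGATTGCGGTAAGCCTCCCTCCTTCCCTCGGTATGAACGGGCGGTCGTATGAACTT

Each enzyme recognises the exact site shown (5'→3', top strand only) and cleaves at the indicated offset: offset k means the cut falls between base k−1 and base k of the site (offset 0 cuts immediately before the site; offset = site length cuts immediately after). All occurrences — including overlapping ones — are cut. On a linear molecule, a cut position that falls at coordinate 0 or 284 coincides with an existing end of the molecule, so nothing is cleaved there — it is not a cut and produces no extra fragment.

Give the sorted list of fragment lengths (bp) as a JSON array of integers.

Per-enzyme occurrences:
  HnxII (GTATGAAC, off=8): starts [10, 23, 52, 63, 73, 83, 93, 101, 130, 138, 155, 167, 178, 200, 214, 258, 274] → cuts [18, 31, 60, 71, 81, 91, 101, 109, 138, 146, 163, 175, 186, 208, 222, 266, 282]
  RvuIII (GGGC, off=0): starts [34, 41, 109, 116, 124, 147, 163, 190, 195, 209, 266] → cuts [34, 41, 109, 116, 124, 147, 163, 190, 195, 209, 266]

Pooled cuts: [18, 31, 34, 41, 60, 71, 81, 91, 101, 109, 116, 124, 138, 146, 147, 163, 175, 186, 190, 195, 208, 209, 222, 266, 282]

Fragment lengths:
  [0,18): 18 bp
  [18,31): 13 bp
  [31,34): 3 bp
  [34,41): 7 bp
  [41,60): 19 bp
  [60,71): 11 bp
  [71,81): 10 bp
  [81,91): 10 bp
  [91,101): 10 bp
  [101,109): 8 bp
  [109,116): 7 bp
  [116,124): 8 bp
  [124,138): 14 bp
  [138,146): 8 bp
  [146,147): 1 bp
  [147,163): 16 bp
  [163,175): 12 bp
  [175,186): 11 bp
  [186,190): 4 bp
  [190,195): 5 bp
  [195,208): 13 bp
  [208,209): 1 bp
  [209,222): 13 bp
  [222,266): 44 bp
  [266,282): 16 bp
  [282,284): 2 bp

[1,1,2,3,4,5,7,7,8,8,8,10,10,10,11,11,12,13,13,13,14,16,16,18,19,44]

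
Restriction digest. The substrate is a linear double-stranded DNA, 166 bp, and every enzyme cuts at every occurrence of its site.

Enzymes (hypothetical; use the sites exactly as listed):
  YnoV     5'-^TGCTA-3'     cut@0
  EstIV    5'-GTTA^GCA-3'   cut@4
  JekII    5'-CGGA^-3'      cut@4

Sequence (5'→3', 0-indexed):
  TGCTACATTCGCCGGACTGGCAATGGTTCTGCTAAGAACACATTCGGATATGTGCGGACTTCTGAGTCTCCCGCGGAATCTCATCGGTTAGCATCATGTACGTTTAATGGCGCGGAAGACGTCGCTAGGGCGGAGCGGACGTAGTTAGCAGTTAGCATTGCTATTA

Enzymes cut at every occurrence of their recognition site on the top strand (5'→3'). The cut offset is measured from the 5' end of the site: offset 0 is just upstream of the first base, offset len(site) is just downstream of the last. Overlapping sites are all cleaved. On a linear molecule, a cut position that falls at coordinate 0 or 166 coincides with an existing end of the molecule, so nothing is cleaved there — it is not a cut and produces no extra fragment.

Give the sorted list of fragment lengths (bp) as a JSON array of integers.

[4,5,7,8,8,10,13,13,16,18,19,19,26]

Site scan:
  YnoV TGCTA/0: at [0, 29, 158] ⇒ [29, 158] (position 0 is a terminus of the linear molecule — no cut)
  EstIV GTTAGCA/4: at [86, 143, 150] ⇒ [90, 147, 154]
  JekII CGGA/4: at [12, 44, 54, 73, 112, 130, 135] ⇒ [16, 48, 58, 77, 116, 134, 139]

Pooled cuts: [16, 29, 48, 58, 77, 90, 116, 134, 139, 147, 154, 158]

Fragment lengths:
  [0,16): 16 bp
  [16,29): 13 bp
  [29,48): 19 bp
  [48,58): 10 bp
  [58,77): 19 bp
  [77,90): 13 bp
  [90,116): 26 bp
  [116,134): 18 bp
  [134,139): 5 bp
  [139,147): 8 bp
  [147,154): 7 bp
  [154,158): 4 bp
  [158,166): 8 bp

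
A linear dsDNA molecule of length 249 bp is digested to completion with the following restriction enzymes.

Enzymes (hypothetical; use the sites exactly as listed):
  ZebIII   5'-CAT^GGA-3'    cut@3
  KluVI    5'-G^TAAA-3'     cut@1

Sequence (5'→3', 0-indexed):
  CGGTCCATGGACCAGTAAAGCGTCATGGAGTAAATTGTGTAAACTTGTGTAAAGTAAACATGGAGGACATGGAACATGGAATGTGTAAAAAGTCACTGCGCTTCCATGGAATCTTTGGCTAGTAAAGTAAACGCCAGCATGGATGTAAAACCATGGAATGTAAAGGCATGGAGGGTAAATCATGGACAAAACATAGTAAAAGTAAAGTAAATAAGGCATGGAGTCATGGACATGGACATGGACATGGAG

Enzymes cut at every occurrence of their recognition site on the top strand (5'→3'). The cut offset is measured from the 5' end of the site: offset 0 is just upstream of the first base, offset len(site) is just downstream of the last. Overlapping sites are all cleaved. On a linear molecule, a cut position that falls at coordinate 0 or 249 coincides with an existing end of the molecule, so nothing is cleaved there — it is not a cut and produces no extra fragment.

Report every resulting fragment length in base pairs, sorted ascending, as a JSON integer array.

[4,4,5,5,5,5,6,6,6,6,6,6,7,7,7,8,8,8,8,9,9,9,9,10,11,12,13,13,15,22]

Scan for sites:
  ZebIII (CATGGA, off=3): starts [5, 23, 58, 67, 74, 104, 137, 151, 166, 180, 216, 224, 230, 236, 242] → cuts [8, 26, 61, 70, 77, 107, 140, 154, 169, 183, 219, 227, 233, 239, 245]
  KluVI (GTAAA, off=1): starts [14, 29, 38, 48, 53, 84, 121, 126, 144, 159, 174, 195, 201, 206] → cuts [15, 30, 39, 49, 54, 85, 122, 127, 145, 160, 175, 196, 202, 207]

All cut coordinates (distinct, sorted): [8, 15, 26, 30, 39, 49, 54, 61, 70, 77, 85, 107, 122, 127, 140, 145, 154, 160, 169, 175, 183, 196, 202, 207, 219, 227, 233, 239, 245]

Fragments:
  [0,8): 8 bp
  [8,15): 7 bp
  [15,26): 11 bp
  [26,30): 4 bp
  [30,39): 9 bp
  [39,49): 10 bp
  [49,54): 5 bp
  [54,61): 7 bp
  [61,70): 9 bp
  [70,77): 7 bp
  [77,85): 8 bp
  [85,107): 22 bp
  [107,122): 15 bp
  [122,127): 5 bp
  [127,140): 13 bp
  [140,145): 5 bp
  [145,154): 9 bp
  [154,160): 6 bp
  [160,169): 9 bp
  [169,175): 6 bp
  [175,183): 8 bp
  [183,196): 13 bp
  [196,202): 6 bp
  [202,207): 5 bp
  [207,219): 12 bp
  [219,227): 8 bp
  [227,233): 6 bp
  [233,239): 6 bp
  [239,245): 6 bp
  [245,249): 4 bp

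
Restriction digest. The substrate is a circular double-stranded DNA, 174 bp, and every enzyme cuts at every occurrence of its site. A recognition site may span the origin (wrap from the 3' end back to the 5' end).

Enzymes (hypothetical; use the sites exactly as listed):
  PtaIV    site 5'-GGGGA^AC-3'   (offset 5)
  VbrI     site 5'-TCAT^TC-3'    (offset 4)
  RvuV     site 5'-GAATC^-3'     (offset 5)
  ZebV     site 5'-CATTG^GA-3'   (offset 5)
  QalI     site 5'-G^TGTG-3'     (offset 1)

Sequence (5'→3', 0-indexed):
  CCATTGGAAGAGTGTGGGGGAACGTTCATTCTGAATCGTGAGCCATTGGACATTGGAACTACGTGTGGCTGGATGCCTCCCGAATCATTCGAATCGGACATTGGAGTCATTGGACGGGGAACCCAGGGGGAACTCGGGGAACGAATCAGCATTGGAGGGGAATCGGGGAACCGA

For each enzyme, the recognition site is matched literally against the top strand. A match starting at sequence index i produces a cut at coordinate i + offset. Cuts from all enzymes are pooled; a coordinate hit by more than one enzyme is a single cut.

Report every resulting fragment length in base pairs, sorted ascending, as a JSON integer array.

[2,5,6,7,7,7,7,8,8,8,8,8,9,9,9,10,11,11,11,23]

Scan for sites:
  PtaIV (GGGGAAC, off=5): starts [16, 115, 126, 135, 164] → cuts [21, 120, 131, 140, 169]
  VbrI (TCATTC, off=4): starts [25, 84] → cuts [29, 88]
  RvuV (GAATC, off=5): starts [32, 81, 90, 142, 159] → cuts [37, 86, 95, 147, 164]
  ZebV (CATTGGA, off=5): starts [1, 43, 50, 98, 107, 149] → cuts [6, 48, 55, 103, 112, 154]
  QalI (GTGTG, off=1): starts [11, 62] → cuts [12, 63]

All cut coordinates (distinct, sorted): [6, 12, 21, 29, 37, 48, 55, 63, 86, 88, 95, 103, 112, 120, 131, 140, 147, 154, 164, 169]

Fragment lengths:
  6→12: 6 bp
  12→21: 9 bp
  21→29: 8 bp
  29→37: 8 bp
  37→48: 11 bp
  48→55: 7 bp
  55→63: 8 bp
  63→86: 23 bp
  86→88: 2 bp
  88→95: 7 bp
  95→103: 8 bp
  103→112: 9 bp
  112→120: 8 bp
  120→131: 11 bp
  131→140: 9 bp
  140→147: 7 bp
  147→154: 7 bp
  154→164: 10 bp
  164→169: 5 bp
  169→6 (wrap): 174-169+6 = 11 bp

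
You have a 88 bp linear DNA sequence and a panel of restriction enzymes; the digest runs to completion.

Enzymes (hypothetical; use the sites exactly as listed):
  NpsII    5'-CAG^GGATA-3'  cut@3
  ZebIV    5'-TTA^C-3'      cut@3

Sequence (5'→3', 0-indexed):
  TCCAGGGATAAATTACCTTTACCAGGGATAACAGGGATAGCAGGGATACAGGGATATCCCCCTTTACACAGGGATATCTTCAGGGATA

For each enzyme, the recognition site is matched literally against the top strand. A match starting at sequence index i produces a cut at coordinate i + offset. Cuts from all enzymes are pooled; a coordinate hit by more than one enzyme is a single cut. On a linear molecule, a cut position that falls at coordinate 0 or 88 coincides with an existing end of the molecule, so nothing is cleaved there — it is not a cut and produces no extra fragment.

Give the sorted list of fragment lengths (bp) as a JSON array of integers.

Scan for sites:
  NpsII CAGGGATA/3: at [2, 22, 31, 40, 48, 68, 80] ⇒ [5, 25, 34, 43, 51, 71, 83]
  ZebIV TTAC/3: at [12, 18, 63] ⇒ [15, 21, 66]

Pooled cuts: [5, 15, 21, 25, 34, 43, 51, 66, 71, 83]

Fragments:
  [0,5): 5 bp
  [5,15): 10 bp
  [15,21): 6 bp
  [21,25): 4 bp
  [25,34): 9 bp
  [34,43): 9 bp
  [43,51): 8 bp
  [51,66): 15 bp
  [66,71): 5 bp
  [71,83): 12 bp
  [83,88): 5 bp

[4,5,5,5,6,8,9,9,10,12,15]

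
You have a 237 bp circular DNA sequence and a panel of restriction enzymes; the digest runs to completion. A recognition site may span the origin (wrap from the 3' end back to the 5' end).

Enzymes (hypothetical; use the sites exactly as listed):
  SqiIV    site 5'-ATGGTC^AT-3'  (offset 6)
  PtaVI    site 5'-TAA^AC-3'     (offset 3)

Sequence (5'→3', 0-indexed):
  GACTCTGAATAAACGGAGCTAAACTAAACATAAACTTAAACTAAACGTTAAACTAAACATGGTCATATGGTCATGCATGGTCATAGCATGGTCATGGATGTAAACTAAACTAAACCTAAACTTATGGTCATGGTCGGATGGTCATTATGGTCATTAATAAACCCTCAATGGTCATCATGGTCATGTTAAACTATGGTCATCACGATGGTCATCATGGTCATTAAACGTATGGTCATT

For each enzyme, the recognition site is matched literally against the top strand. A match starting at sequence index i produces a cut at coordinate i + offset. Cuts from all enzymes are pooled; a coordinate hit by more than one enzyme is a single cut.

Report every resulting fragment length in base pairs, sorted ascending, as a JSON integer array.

Per-enzyme occurrences:
  SqiIV (ATGGTCAT, off=6): starts [58, 66, 76, 87, 123, 137, 146, 167, 176, 192, 204, 213, 228] → cuts [64, 72, 82, 93, 129, 143, 152, 173, 182, 198, 210, 219, 234]
  PtaVI (TAAAC, off=3): starts [9, 19, 24, 30, 36, 41, 48, 53, 100, 105, 110, 116, 157, 186, 221] → cuts [12, 22, 27, 33, 39, 44, 51, 56, 103, 108, 113, 119, 160, 189, 224]

All cut coordinates (distinct, sorted): [12, 22, 27, 33, 39, 44, 51, 56, 64, 72, 82, 93, 103, 108, 113, 119, 129, 143, 152, 160, 173, 182, 189, 198, 210, 219, 224, 234]

Fragments:
  12→22: 10 bp
  22→27: 5 bp
  27→33: 6 bp
  33→39: 6 bp
  39→44: 5 bp
  44→51: 7 bp
  51→56: 5 bp
  56→64: 8 bp
  64→72: 8 bp
  72→82: 10 bp
  82→93: 11 bp
  93→103: 10 bp
  103→108: 5 bp
  108→113: 5 bp
  113→119: 6 bp
  119→129: 10 bp
  129→143: 14 bp
  143→152: 9 bp
  152→160: 8 bp
  160→173: 13 bp
  173→182: 9 bp
  182→189: 7 bp
  189→198: 9 bp
  198→210: 12 bp
  210→219: 9 bp
  219→224: 5 bp
  224→234: 10 bp
  234→12 (wrap): 237-234+12 = 15 bp

[5,5,5,5,5,5,6,6,6,7,7,8,8,8,9,9,9,9,10,10,10,10,10,11,12,13,14,15]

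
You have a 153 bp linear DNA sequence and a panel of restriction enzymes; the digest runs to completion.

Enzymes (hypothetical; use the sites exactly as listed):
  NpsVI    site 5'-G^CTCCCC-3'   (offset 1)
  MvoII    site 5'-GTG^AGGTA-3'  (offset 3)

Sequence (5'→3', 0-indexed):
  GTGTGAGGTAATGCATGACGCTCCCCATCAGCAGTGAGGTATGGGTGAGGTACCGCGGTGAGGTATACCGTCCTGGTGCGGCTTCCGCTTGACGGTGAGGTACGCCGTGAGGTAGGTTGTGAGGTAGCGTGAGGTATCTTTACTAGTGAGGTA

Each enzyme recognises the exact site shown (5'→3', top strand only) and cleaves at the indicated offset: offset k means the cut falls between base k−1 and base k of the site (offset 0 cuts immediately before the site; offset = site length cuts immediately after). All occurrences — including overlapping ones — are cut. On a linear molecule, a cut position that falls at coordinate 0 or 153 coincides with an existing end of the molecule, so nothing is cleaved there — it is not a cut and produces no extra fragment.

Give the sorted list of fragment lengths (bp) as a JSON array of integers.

Scan for sites:
  NpsVI (GCTCCCC, off=1): starts [19] → cuts [20]
  MvoII (GTGAGGTA, off=3): starts [2, 33, 44, 57, 94, 106, 118, 128, 145] → cuts [5, 36, 47, 60, 97, 109, 121, 131, 148]

Pooled cuts: [5, 20, 36, 47, 60, 97, 109, 121, 131, 148]

Fragments:
  [0,5): 5 bp
  [5,20): 15 bp
  [20,36): 16 bp
  [36,47): 11 bp
  [47,60): 13 bp
  [60,97): 37 bp
  [97,109): 12 bp
  [109,121): 12 bp
  [121,131): 10 bp
  [131,148): 17 bp
  [148,153): 5 bp

[5,5,10,11,12,12,13,15,16,17,37]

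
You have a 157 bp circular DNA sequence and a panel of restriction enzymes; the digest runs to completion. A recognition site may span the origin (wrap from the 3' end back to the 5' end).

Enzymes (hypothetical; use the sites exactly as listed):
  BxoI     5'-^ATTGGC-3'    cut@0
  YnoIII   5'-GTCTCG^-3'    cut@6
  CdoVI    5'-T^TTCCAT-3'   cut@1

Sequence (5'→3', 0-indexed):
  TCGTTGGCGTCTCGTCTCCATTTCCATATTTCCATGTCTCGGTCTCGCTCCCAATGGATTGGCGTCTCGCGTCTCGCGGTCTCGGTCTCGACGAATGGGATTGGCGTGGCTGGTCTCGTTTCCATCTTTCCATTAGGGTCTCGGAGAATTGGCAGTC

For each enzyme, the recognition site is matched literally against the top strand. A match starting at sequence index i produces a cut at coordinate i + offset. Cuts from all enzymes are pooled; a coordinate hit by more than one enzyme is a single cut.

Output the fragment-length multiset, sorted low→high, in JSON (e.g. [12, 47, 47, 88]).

Site scan:
  BxoI (ATTGGC, off=0): starts [57, 99, 147] → cuts [57, 99, 147]
  YnoIII (GTCTCG, off=6): starts [8, 35, 41, 63, 70, 78, 84, 112, 137, 154] → cuts [3, 14, 41, 47, 69, 76, 84, 90, 118, 143]
  CdoVI (TTTCCAT, off=1): starts [20, 28, 118, 126] → cuts [21, 29, 119, 127]

Pooled cuts: [3, 14, 21, 29, 41, 47, 57, 69, 76, 84, 90, 99, 118, 119, 127, 143, 147]

Fragments:
  3→14: 11 bp
  14→21: 7 bp
  21→29: 8 bp
  29→41: 12 bp
  41→47: 6 bp
  47→57: 10 bp
  57→69: 12 bp
  69→76: 7 bp
  76→84: 8 bp
  84→90: 6 bp
  90→99: 9 bp
  99→118: 19 bp
  118→119: 1 bp
  119→127: 8 bp
  127→143: 16 bp
  143→147: 4 bp
  147→3 (wrap): 157-147+3 = 13 bp

[1,4,6,6,7,7,8,8,8,9,10,11,12,12,13,16,19]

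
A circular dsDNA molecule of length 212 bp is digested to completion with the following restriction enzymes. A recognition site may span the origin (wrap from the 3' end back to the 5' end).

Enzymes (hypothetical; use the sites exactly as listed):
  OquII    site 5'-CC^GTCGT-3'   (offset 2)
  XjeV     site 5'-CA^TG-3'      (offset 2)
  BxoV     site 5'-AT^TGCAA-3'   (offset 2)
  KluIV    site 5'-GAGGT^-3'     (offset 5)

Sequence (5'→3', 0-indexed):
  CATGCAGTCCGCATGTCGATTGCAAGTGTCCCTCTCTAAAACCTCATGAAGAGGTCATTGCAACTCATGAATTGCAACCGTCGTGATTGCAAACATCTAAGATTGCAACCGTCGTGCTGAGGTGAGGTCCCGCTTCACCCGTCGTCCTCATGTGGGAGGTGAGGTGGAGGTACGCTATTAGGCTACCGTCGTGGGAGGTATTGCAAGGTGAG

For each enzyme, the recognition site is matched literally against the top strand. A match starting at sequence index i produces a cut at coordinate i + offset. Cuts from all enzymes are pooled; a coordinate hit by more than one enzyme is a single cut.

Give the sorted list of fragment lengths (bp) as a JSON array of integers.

Scan for sites:
  OquII (CCGTCGT, off=2): starts [77, 108, 138, 185] → cuts [79, 110, 140, 187]
  XjeV (CATG, off=2): starts [0, 11, 44, 65, 148] → cuts [2, 13, 46, 67, 150]
  BxoV (ATTGCAA, off=2): starts [18, 56, 70, 85, 101, 199] → cuts [20, 58, 72, 87, 103, 201]
  KluIV (GAGGT, off=5): starts [50, 118, 123, 155, 160, 166, 194] → cuts [55, 123, 128, 160, 165, 171, 199]

Pooled cuts: [2, 13, 20, 46, 55, 58, 67, 72, 79, 87, 103, 110, 123, 128, 140, 150, 160, 165, 171, 187, 199, 201]

Fragment lengths:
  2→13: 11 bp
  13→20: 7 bp
  20→46: 26 bp
  46→55: 9 bp
  55→58: 3 bp
  58→67: 9 bp
  67→72: 5 bp
  72→79: 7 bp
  79→87: 8 bp
  87→103: 16 bp
  103→110: 7 bp
  110→123: 13 bp
  123→128: 5 bp
  128→140: 12 bp
  140→150: 10 bp
  150→160: 10 bp
  160→165: 5 bp
  165→171: 6 bp
  171→187: 16 bp
  187→199: 12 bp
  199→201: 2 bp
  201→2 (wrap): 212-201+2 = 13 bp

[2,3,5,5,5,6,7,7,7,8,9,9,10,10,11,12,12,13,13,16,16,26]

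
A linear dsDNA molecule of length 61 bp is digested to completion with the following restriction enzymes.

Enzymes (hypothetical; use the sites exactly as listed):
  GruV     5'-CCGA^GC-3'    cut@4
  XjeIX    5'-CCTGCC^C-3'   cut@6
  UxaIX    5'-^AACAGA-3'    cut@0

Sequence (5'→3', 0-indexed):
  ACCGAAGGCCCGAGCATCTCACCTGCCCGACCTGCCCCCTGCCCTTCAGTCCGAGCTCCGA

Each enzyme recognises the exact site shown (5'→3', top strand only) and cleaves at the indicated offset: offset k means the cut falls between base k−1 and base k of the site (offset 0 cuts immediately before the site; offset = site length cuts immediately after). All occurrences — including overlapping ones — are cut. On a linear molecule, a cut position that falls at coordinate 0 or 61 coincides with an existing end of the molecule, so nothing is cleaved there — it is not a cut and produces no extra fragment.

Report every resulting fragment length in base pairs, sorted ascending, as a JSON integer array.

Site scan:
  GruV CCGAGC/4: at [9, 50] ⇒ [13, 54]
  XjeIX CCTGCCC/6: at [21, 30, 37] ⇒ [27, 36, 43]
  UxaIX (AACAGA, off=0): no sites

All cut coordinates (distinct, sorted): [13, 27, 36, 43, 54]

Fragments:
  [0,13): 13 bp
  [13,27): 14 bp
  [27,36): 9 bp
  [36,43): 7 bp
  [43,54): 11 bp
  [54,61): 7 bp

[7,7,9,11,13,14]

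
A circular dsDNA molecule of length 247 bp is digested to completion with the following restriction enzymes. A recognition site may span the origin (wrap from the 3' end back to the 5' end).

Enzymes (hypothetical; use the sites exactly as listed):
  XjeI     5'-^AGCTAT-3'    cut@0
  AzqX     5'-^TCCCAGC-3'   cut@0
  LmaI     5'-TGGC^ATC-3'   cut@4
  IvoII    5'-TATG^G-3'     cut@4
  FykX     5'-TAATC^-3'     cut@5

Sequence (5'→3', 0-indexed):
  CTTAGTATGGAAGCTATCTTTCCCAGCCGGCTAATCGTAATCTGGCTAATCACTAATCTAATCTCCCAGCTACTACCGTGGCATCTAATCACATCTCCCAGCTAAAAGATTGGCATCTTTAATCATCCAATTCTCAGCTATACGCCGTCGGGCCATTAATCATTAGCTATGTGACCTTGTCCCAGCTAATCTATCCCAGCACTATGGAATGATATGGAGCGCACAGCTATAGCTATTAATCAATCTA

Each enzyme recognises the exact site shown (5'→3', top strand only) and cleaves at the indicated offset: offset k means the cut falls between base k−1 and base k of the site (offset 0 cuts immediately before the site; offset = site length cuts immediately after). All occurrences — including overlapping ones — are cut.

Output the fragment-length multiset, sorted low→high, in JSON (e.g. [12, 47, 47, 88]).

Scan for sites:
  XjeI AGCTAT/0: at [11, 135, 164, 224, 230] ⇒ [11, 135, 164, 224, 230]
  AzqX TCCCAGC/0: at [20, 63, 95, 179, 193] ⇒ [20, 63, 95, 179, 193]
  LmaI TGGCATC/4: at [78, 110] ⇒ [82, 114]
  IvoII TATGG/4: at [5, 202, 212] ⇒ [9, 206, 216]
  FykX TAATC/5: at [31, 37, 46, 53, 58, 85, 119, 156, 186, 236] ⇒ [36, 42, 51, 58, 63, 90, 124, 161, 191, 241]

All cut coordinates (distinct, sorted): [9, 11, 20, 36, 42, 51, 58, 63, 82, 90, 95, 114, 124, 135, 161, 164, 179, 191, 193, 206, 216, 224, 230, 241]

Fragment lengths:
  9→11: 2 bp
  11→20: 9 bp
  20→36: 16 bp
  36→42: 6 bp
  42→51: 9 bp
  51→58: 7 bp
  58→63: 5 bp
  63→82: 19 bp
  82→90: 8 bp
  90→95: 5 bp
  95→114: 19 bp
  114→124: 10 bp
  124→135: 11 bp
  135→161: 26 bp
  161→164: 3 bp
  164→179: 15 bp
  179→191: 12 bp
  191→193: 2 bp
  193→206: 13 bp
  206→216: 10 bp
  216→224: 8 bp
  224→230: 6 bp
  230→241: 11 bp
  241→9 (wrap): 247-241+9 = 15 bp

[2,2,3,5,5,6,6,7,8,8,9,9,10,10,11,11,12,13,15,15,16,19,19,26]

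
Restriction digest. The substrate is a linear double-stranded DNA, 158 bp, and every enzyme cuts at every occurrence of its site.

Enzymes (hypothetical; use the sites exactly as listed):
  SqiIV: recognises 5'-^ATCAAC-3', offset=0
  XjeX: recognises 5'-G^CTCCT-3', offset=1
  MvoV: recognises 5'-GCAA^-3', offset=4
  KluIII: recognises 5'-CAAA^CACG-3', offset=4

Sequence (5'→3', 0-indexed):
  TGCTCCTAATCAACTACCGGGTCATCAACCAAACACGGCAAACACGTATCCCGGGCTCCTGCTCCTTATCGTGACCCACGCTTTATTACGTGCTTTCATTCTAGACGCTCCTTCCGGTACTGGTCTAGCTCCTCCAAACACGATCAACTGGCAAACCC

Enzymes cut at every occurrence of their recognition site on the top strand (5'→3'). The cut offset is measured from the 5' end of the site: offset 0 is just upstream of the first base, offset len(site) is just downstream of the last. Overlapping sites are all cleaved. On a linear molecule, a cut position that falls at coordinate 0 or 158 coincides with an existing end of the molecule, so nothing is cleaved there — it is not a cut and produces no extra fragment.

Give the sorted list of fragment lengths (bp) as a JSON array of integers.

Scan for sites:
  SqiIV ATCAAC/0: at [8, 23, 142] ⇒ [8, 23, 142]
  XjeX GCTCCT/1: at [1, 54, 60, 106, 127] ⇒ [2, 55, 61, 107, 128]
  MvoV GCAA/4: at [37, 150] ⇒ [41, 154]
  KluIII CAAACACG/4: at [29, 38, 134] ⇒ [33, 42, 138]

All cut coordinates (distinct, sorted): [2, 8, 23, 33, 41, 42, 55, 61, 107, 128, 138, 142, 154]

Fragment lengths:
  [0,2): 2 bp
  [2,8): 6 bp
  [8,23): 15 bp
  [23,33): 10 bp
  [33,41): 8 bp
  [41,42): 1 bp
  [42,55): 13 bp
  [55,61): 6 bp
  [61,107): 46 bp
  [107,128): 21 bp
  [128,138): 10 bp
  [138,142): 4 bp
  [142,154): 12 bp
  [154,158): 4 bp

[1,2,4,4,6,6,8,10,10,12,13,15,21,46]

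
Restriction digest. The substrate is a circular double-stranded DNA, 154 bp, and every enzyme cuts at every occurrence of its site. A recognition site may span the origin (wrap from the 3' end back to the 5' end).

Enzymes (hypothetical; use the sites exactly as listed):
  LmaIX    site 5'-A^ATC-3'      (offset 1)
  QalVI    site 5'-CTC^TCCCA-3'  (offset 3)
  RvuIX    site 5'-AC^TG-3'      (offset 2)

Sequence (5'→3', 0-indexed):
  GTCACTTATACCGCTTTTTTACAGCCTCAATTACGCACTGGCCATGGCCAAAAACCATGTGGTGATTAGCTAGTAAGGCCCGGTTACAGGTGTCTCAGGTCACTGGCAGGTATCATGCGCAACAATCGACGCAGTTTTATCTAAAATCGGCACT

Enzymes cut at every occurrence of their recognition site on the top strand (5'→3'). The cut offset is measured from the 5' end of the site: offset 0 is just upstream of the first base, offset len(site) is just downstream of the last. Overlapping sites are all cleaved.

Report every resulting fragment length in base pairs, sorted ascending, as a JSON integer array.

Per-enzyme occurrences:
  LmaIX AATC/1: at [123, 144] ⇒ [124, 145]
  QalVI (CTCTCCCA, off=3): no sites
  RvuIX ACTG/2: at [36, 101, 151] ⇒ [38, 103, 153]

All cut coordinates (distinct, sorted): [38, 103, 124, 145, 153]

Fragment lengths:
  38→103: 65 bp
  103→124: 21 bp
  124→145: 21 bp
  145→153: 8 bp
  153→38 (wrap): 154-153+38 = 39 bp

[8,21,21,39,65]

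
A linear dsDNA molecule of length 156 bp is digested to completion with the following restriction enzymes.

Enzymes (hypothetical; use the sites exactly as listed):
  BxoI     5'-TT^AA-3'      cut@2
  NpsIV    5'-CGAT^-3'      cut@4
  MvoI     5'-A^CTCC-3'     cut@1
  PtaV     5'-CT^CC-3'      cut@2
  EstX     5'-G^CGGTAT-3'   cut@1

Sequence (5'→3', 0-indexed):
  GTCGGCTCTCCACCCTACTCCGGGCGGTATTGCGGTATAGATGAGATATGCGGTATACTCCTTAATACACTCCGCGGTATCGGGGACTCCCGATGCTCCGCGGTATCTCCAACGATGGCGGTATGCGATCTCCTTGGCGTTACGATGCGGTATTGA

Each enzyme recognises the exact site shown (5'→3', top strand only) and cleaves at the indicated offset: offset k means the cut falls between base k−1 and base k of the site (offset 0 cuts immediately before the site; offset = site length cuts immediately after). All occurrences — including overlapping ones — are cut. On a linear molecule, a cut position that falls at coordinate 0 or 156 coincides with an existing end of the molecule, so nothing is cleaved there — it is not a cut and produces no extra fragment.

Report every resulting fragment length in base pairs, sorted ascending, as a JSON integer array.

[1,2,2,2,2,2,2,3,3,3,4,5,6,6,7,8,8,8,8,9,9,11,12,15,18]

Per-enzyme occurrences:
  BxoI (TTAA, off=2): starts [61] → cuts [63]
  NpsIV (CGAT, off=4): starts [90, 112, 125, 142] → cuts [94, 116, 129, 146]
  MvoI (ACTCC, off=1): starts [16, 56, 68, 85] → cuts [17, 57, 69, 86]
  PtaV (CTCC, off=2): starts [7, 17, 57, 69, 86, 95, 106, 129] → cuts [9, 19, 59, 71, 88, 97, 108, 131]
  EstX (GCGGTAT, off=1): starts [23, 31, 49, 73, 99, 117, 146] → cuts [24, 32, 50, 74, 100, 118, 147]

Pooled cuts: [9, 17, 19, 24, 32, 50, 57, 59, 63, 69, 71, 74, 86, 88, 94, 97, 100, 108, 116, 118, 129, 131, 146, 147]

Fragment lengths:
  [0,9): 9 bp
  [9,17): 8 bp
  [17,19): 2 bp
  [19,24): 5 bp
  [24,32): 8 bp
  [32,50): 18 bp
  [50,57): 7 bp
  [57,59): 2 bp
  [59,63): 4 bp
  [63,69): 6 bp
  [69,71): 2 bp
  [71,74): 3 bp
  [74,86): 12 bp
  [86,88): 2 bp
  [88,94): 6 bp
  [94,97): 3 bp
  [97,100): 3 bp
  [100,108): 8 bp
  [108,116): 8 bp
  [116,118): 2 bp
  [118,129): 11 bp
  [129,131): 2 bp
  [131,146): 15 bp
  [146,147): 1 bp
  [147,156): 9 bp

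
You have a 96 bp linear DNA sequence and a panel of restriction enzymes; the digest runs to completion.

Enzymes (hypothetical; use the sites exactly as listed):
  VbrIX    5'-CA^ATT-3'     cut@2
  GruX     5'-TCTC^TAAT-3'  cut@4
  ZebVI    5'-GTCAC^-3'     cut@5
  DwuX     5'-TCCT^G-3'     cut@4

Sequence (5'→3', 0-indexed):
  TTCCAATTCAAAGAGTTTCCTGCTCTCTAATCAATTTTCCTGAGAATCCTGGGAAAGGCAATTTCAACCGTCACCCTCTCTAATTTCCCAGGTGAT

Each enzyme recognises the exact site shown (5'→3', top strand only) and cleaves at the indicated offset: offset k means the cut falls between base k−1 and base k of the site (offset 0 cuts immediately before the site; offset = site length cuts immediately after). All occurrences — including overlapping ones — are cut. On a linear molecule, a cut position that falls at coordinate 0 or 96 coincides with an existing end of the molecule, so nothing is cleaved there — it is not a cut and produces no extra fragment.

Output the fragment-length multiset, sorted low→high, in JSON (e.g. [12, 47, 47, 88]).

[5,6,6,6,8,9,10,14,16,16]

Scan for sites:
  VbrIX (CAATT, off=2): starts [3, 31, 58] → cuts [5, 33, 60]
  GruX (TCTCTAAT, off=4): starts [23, 76] → cuts [27, 80]
  ZebVI (GTCAC, off=5): starts [69] → cuts [74]
  DwuX (TCCTG, off=4): starts [17, 37, 46] → cuts [21, 41, 50]

All cut coordinates (distinct, sorted): [5, 21, 27, 33, 41, 50, 60, 74, 80]

Fragments:
  [0,5): 5 bp
  [5,21): 16 bp
  [21,27): 6 bp
  [27,33): 6 bp
  [33,41): 8 bp
  [41,50): 9 bp
  [50,60): 10 bp
  [60,74): 14 bp
  [74,80): 6 bp
  [80,96): 16 bp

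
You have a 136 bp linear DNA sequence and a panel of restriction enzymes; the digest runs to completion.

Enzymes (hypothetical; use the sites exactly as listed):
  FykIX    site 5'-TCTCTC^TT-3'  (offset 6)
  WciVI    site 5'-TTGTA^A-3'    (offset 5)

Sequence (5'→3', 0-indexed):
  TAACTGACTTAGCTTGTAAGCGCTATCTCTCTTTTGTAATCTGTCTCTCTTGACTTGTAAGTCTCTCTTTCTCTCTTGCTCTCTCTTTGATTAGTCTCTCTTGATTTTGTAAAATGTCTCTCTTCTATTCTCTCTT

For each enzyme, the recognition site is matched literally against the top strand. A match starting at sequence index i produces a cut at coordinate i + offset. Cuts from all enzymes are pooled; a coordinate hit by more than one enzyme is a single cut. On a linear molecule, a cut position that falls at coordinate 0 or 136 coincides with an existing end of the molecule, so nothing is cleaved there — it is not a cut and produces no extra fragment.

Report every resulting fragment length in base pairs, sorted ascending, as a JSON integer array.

Per-enzyme occurrences:
  FykIX TCTCTCTT/6: at [25, 43, 61, 69, 79, 94, 116, 128] ⇒ [31, 49, 67, 75, 85, 100, 122, 134]
  WciVI TTGTAA/5: at [13, 33, 54, 106] ⇒ [18, 38, 59, 111]

All cut coordinates (distinct, sorted): [18, 31, 38, 49, 59, 67, 75, 85, 100, 111, 122, 134]

Fragments:
  [0,18): 18 bp
  [18,31): 13 bp
  [31,38): 7 bp
  [38,49): 11 bp
  [49,59): 10 bp
  [59,67): 8 bp
  [67,75): 8 bp
  [75,85): 10 bp
  [85,100): 15 bp
  [100,111): 11 bp
  [111,122): 11 bp
  [122,134): 12 bp
  [134,136): 2 bp

[2,7,8,8,10,10,11,11,11,12,13,15,18]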